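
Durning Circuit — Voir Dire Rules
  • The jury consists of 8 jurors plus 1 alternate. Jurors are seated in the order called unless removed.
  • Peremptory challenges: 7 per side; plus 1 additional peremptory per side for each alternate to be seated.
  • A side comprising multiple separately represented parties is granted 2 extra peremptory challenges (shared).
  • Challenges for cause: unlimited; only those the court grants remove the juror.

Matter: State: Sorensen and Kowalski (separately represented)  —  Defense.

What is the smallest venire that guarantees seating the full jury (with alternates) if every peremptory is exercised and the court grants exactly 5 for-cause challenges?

32

Seats to fill: 8 + 1 alternates = 9.
Peremptories — State: 7 + 1×1 + 2 = 10; Defense: 7 + 1×1 = 8; total 18.
For-cause removals: 5.
Minimum venire: 9 + 18 + 5 = 32.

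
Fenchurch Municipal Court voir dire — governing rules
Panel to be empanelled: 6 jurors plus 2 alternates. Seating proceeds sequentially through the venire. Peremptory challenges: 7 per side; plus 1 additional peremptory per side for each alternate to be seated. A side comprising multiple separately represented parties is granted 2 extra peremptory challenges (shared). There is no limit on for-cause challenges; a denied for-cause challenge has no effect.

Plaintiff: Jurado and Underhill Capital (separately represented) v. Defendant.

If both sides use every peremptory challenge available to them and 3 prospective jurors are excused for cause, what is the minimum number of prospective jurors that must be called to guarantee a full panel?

31

Seats to fill: 6 + 2 alternates = 8.
Peremptories — Plaintiff: 7 + 1×2 + 2 = 11; Defendant: 7 + 1×2 = 9; total 20.
For-cause removals: 3.
Minimum venire: 8 + 20 + 3 = 31.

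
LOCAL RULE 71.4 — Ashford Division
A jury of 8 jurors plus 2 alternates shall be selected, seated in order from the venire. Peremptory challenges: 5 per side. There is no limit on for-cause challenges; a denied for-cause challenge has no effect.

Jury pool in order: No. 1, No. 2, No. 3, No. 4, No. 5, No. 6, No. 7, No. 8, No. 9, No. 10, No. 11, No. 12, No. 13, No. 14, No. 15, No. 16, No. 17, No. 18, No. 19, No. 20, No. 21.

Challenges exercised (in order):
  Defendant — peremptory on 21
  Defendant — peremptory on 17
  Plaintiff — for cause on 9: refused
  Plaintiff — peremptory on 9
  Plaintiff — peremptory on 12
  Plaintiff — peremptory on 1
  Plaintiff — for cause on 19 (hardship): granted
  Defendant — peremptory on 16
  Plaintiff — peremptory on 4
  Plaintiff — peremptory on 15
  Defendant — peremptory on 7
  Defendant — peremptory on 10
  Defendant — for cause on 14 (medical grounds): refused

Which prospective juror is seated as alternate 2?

20

Removed: #1, #4, #7, #9, #10, #12, #15, #16, #17, #19, #21. (#14 stays — for-cause denied.)
Seating in order: seats 1–8 → #2, #3, #5, #6, #8, #11, #13, #14; alternates → #18, #20.
So alternate 2 is #20.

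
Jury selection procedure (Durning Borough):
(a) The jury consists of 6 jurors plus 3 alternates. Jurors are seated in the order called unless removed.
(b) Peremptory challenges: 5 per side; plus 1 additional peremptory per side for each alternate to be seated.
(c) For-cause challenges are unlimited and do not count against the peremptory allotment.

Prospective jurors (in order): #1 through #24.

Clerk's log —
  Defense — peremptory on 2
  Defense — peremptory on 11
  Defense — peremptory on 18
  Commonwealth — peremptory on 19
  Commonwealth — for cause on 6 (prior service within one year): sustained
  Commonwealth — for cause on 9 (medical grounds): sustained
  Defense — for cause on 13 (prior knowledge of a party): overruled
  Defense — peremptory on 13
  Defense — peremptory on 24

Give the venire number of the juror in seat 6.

8

Removed: #2, #6, #9, #11, #13, #18, #19, #24.
Seating in order: seats 1–6 → #1, #3, #4, #5, #7, #8; alternates → #10, #12, #14.
So seat 6 is #8.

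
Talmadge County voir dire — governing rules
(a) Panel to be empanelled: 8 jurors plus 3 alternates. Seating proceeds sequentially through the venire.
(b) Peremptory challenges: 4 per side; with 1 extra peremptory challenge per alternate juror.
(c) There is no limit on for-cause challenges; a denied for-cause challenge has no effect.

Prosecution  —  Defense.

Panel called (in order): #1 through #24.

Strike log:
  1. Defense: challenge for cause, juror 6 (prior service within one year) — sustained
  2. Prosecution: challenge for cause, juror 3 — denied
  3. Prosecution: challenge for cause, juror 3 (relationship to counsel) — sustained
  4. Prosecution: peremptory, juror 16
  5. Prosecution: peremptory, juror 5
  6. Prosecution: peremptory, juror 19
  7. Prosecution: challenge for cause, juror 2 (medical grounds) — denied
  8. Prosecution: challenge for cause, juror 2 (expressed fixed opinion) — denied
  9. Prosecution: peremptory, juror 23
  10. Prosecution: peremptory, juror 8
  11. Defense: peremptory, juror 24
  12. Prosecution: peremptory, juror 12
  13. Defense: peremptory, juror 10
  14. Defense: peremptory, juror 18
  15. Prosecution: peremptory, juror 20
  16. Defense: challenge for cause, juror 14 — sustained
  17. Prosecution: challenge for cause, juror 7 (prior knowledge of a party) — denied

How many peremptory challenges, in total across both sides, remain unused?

4

Prosecution allotment: 4 base + 1 × 3 alternates = 7. Defense allotment: 4 base + 1 × 3 alternates = 7.
Prosecution peremptories used: #16, #5, #19, #23, #8, #12, #20 — 7 (for-cause on #3, #3, #2, #2, #7 don't count).
Defense peremptories used: #24, #10, #18 — 3 (for-cause on #6, #14 don't count).
Remaining: (7 − 7) + (7 − 3) = 4.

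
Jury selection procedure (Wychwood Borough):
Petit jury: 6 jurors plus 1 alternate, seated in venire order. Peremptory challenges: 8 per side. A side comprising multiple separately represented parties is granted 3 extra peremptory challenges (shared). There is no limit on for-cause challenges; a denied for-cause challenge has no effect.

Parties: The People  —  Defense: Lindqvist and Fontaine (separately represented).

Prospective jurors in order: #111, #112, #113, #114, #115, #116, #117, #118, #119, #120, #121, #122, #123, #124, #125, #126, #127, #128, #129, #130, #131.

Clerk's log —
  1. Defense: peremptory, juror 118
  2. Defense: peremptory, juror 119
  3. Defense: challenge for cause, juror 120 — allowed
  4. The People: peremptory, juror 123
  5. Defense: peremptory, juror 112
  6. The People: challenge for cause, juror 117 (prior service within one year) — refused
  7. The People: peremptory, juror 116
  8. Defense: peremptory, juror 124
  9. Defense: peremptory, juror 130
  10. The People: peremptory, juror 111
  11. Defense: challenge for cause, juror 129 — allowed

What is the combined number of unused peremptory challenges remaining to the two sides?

11

The People allotment: 8. Defense allotment: 8 base + 3 multi-party = 11.
The People peremptories used: #123, #116, #111 — 3 (the for-cause on #117 doesn't count).
Defense peremptories used: #118, #119, #112, #124, #130 — 5 (for-cause on #120, #129 don't count).
Remaining: (8 − 3) + (11 − 5) = 11.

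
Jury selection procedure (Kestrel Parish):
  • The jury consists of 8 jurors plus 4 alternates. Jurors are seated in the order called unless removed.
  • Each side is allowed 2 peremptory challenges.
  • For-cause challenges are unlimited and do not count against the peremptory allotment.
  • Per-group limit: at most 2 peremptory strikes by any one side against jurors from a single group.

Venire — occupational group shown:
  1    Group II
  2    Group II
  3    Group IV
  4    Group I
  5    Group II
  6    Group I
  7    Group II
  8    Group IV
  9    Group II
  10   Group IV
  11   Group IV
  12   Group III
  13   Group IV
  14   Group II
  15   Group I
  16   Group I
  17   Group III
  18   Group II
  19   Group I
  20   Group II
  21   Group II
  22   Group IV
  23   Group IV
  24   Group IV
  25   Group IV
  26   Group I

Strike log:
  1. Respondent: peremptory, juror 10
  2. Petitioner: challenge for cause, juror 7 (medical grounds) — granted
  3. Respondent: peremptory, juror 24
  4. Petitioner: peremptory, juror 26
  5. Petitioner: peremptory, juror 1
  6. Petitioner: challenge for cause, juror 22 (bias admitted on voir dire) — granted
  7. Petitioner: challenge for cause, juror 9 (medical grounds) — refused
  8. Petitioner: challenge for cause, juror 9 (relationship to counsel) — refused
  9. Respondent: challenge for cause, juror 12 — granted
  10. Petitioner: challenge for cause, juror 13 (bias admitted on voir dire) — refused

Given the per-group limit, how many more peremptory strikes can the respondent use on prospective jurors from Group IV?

0

Respondent peremptories so far: #10, #24 — 2 of 2 used, 0 left overall.
Against Group IV: #10, #24 — 2 used; per-group cap 2 leaves 0.
Binding limit: min(0, 0) = 0.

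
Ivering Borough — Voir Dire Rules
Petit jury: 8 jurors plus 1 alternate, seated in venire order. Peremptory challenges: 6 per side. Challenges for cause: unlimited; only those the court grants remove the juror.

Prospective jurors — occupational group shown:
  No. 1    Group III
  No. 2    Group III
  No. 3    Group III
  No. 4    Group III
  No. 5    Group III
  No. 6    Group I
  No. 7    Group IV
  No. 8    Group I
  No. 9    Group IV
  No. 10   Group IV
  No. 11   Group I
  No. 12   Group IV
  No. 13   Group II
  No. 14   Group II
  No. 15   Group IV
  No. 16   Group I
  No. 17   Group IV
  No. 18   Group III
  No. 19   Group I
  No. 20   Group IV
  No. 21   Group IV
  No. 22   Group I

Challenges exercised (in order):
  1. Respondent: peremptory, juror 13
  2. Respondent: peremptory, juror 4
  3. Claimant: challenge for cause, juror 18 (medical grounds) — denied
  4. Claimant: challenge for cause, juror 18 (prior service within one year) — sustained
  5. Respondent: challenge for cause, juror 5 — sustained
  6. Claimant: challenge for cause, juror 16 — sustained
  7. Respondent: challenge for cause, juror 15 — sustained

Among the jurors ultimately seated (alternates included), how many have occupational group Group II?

Removed: #4, #5, #13, #15, #16, #18.
Seated (9 incl. alternates): #1, #2, #3, #6, #7, #8, #9, #10, #11.
None of those are in Group II → 0.

0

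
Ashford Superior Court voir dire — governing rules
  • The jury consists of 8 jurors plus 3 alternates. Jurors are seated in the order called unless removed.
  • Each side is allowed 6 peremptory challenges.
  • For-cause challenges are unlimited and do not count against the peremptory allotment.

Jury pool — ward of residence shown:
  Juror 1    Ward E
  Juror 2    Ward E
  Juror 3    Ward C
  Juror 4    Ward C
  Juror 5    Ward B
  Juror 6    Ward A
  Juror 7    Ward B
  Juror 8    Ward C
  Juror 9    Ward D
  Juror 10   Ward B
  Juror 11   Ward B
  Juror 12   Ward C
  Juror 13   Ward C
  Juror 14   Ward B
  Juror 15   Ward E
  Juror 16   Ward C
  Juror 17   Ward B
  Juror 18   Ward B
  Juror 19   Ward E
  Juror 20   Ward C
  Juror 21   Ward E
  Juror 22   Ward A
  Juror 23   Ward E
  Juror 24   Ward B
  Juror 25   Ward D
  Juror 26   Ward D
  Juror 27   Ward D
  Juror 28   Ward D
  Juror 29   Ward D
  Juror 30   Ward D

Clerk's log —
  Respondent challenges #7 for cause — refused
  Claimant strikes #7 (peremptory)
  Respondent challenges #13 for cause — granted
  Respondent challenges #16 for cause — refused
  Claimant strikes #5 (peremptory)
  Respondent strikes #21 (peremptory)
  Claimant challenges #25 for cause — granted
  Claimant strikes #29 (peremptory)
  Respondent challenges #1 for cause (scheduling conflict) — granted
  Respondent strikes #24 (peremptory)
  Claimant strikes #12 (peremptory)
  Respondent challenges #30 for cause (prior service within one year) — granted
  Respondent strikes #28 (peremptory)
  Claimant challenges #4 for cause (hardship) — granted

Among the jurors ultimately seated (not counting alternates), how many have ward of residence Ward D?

1

Removed: #1, #4, #5, #7, #12, #13, #21, #24, #25, #28, #29, #30.
Seated jurors 1–8: #2, #3, #6, #8, #9, #10, #11, #14 (alternates #15, #16, #17 not counted).
Of those, in Ward D: #9 → 1.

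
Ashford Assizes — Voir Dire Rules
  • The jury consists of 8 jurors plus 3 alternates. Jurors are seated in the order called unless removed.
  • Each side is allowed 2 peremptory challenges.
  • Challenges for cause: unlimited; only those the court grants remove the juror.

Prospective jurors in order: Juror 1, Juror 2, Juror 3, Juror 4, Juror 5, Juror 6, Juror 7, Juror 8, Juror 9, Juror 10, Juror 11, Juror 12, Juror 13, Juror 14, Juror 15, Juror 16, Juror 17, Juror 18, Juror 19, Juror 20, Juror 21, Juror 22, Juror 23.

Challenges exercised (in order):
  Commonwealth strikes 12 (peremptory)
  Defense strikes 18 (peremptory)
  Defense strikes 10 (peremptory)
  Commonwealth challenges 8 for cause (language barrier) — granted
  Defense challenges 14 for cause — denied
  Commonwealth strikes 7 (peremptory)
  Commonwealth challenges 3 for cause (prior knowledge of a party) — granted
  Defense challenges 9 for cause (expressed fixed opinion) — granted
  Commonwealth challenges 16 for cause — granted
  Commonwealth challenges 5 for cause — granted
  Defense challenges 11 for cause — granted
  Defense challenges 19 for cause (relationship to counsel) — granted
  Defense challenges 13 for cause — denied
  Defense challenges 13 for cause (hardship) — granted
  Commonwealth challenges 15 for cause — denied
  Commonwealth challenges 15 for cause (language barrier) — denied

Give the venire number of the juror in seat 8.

Removed: #3, #5, #7, #8, #9, #10, #11, #12, #13, #16, #18, #19. (#14, #15 stay — for-cause denied.)
Filling seats in venire order through position 8: #1, #2, #4, #6, #14, #15, #17, #20.
So seat 8 is #20.

20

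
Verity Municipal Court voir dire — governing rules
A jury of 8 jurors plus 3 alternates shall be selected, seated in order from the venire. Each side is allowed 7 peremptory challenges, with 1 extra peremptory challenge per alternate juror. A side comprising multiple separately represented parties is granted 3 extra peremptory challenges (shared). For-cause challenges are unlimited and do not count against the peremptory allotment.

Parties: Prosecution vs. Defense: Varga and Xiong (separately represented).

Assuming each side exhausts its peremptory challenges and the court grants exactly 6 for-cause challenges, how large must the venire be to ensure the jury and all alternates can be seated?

Seats to fill: 8 + 3 alternates = 11.
Peremptories — Prosecution: 7 + 1×3 = 10; Defense: 7 + 1×3 + 3 = 13; total 23.
For-cause removals: 6.
Minimum venire: 11 + 23 + 6 = 40.

40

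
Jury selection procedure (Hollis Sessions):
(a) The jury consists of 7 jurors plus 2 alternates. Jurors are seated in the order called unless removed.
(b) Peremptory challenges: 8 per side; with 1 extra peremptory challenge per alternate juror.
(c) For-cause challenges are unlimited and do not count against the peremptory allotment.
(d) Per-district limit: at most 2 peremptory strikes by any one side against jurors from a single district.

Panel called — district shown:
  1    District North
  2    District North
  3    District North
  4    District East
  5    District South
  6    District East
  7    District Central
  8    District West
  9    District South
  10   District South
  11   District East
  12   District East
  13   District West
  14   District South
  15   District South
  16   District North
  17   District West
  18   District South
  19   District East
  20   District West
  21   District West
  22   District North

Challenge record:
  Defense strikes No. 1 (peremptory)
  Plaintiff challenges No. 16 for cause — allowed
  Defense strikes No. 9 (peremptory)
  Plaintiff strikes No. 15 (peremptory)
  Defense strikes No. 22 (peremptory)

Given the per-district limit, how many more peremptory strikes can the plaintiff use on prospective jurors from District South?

1

Plaintiff peremptories so far: #15 — 1 of 10 used, 9 left overall.
Against District South: #15 — 1 used; per-district cap 2 leaves 1.
Binding limit: min(9, 1) = 1.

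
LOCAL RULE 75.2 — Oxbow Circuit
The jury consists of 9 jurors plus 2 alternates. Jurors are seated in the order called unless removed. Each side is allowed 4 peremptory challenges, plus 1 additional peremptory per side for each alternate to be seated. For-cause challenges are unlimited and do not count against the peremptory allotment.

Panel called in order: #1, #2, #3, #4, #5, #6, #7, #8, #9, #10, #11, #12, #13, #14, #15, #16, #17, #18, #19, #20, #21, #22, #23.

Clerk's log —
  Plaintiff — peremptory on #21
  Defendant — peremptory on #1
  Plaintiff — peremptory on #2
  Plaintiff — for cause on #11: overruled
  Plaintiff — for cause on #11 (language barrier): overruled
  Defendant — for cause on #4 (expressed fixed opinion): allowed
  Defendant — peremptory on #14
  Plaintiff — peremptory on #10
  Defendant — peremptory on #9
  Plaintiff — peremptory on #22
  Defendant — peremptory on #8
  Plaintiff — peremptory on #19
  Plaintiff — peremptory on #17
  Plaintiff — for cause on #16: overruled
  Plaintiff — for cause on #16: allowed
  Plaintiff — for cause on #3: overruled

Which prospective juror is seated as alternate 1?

Removed: #1, #2, #4, #8, #9, #10, #14, #16, #17, #19, #21, #22. (#3, #11 stay — for-cause denied.)
Filling seats in venire order through position 10: #3, #5, #6, #7, #11, #12, #13, #15, #18, #20.
So alternate 1 is #20.

20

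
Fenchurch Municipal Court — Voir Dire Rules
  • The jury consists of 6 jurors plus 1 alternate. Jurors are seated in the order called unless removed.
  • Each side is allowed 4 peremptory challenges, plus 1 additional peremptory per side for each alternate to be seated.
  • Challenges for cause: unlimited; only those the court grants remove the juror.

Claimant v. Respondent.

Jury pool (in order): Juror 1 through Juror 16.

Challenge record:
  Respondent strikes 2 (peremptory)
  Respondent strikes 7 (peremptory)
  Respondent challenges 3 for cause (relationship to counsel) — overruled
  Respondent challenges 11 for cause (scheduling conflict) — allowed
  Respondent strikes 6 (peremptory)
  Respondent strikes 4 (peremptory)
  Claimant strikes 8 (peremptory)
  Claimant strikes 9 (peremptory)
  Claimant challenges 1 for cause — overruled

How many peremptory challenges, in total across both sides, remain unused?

Claimant allotment: 4 base + 1 × 1 alternate = 5. Respondent allotment: 4 base + 1 × 1 alternate = 5.
Claimant peremptories used: #8, #9 — 2 (the for-cause on #1 doesn't count).
Respondent peremptories used: #2, #7, #6, #4 — 4 (for-cause on #3, #11 don't count).
Remaining: (5 − 2) + (5 − 4) = 4.

4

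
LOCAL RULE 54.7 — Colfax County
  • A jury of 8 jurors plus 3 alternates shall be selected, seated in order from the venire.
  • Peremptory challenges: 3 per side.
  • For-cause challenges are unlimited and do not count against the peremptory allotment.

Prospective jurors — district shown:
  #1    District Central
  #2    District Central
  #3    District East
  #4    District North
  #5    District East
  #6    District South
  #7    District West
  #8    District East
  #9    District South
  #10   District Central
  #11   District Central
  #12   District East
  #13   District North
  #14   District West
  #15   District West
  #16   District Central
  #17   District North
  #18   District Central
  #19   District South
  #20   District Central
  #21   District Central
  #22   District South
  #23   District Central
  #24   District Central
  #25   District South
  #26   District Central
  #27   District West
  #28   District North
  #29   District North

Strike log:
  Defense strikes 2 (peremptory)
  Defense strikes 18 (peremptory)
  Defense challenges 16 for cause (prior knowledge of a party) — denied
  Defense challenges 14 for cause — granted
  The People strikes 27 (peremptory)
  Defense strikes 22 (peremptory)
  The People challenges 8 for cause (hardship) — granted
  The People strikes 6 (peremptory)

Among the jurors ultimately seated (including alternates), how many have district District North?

Removed: #2, #6, #8, #14, #18, #22, #27.
Seated (11 incl. alternates): #1, #3, #4, #5, #7, #9, #10, #11, #12, #13, #15.
Of those, in District North: #4, #13 → 2.

2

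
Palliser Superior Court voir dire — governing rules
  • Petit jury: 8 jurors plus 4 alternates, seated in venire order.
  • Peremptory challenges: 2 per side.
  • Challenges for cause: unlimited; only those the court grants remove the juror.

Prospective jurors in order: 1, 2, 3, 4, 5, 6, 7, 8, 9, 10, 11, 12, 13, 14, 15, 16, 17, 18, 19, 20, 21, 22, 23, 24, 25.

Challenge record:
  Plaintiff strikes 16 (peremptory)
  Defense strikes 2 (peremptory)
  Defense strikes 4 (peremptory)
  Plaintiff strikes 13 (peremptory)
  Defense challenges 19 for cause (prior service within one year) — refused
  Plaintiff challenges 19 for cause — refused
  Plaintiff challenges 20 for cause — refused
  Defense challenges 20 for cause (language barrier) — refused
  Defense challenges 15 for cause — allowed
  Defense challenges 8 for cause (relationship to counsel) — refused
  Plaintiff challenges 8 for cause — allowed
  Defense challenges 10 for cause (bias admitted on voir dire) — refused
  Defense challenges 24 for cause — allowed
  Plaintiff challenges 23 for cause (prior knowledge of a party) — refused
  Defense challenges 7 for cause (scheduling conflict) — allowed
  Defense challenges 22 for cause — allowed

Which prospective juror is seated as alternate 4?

Removed: #2, #4, #7, #8, #13, #15, #16, #22, #24. (#10, #19, #20, #23 stay — for-cause denied.)
Seating in order: seats 1–8 → #1, #3, #5, #6, #9, #10, #11, #12; alternates → #14, #17, #18, #19.
So alternate 4 is #19.

19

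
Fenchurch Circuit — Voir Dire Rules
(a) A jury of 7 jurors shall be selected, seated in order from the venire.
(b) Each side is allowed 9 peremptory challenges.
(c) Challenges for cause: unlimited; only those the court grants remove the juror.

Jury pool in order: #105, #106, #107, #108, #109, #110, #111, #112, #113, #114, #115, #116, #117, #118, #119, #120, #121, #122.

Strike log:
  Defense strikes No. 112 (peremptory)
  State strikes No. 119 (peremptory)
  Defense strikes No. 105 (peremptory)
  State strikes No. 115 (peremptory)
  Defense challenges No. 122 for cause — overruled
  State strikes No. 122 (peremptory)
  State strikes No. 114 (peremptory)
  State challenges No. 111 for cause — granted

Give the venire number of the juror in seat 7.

Removed: #105, #111, #112, #114, #115, #119, #122.
Seating in order: seats 1–7 → #106, #107, #108, #109, #110, #113, #116.
So seat 7 is #116.

116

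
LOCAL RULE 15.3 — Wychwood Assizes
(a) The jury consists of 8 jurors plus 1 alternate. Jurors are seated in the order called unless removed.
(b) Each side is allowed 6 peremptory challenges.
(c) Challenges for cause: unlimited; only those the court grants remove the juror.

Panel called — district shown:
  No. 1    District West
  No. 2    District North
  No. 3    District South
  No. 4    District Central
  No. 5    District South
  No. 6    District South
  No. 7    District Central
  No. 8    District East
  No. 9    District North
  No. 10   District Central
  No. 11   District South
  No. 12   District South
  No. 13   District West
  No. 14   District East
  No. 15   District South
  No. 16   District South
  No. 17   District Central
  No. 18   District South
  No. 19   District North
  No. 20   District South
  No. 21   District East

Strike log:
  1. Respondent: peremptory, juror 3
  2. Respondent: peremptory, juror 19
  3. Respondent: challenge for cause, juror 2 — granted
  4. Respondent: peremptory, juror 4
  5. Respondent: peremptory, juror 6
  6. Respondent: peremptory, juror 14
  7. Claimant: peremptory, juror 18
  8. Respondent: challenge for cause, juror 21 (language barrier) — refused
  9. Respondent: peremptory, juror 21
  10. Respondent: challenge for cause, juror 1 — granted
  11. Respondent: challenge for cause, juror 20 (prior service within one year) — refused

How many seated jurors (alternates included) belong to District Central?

Removed: #1, #2, #3, #4, #6, #14, #18, #19, #21.
Seated (9 incl. alternates): #5, #7, #8, #9, #10, #11, #12, #13, #15.
Of those, in District Central: #7, #10 → 2.

2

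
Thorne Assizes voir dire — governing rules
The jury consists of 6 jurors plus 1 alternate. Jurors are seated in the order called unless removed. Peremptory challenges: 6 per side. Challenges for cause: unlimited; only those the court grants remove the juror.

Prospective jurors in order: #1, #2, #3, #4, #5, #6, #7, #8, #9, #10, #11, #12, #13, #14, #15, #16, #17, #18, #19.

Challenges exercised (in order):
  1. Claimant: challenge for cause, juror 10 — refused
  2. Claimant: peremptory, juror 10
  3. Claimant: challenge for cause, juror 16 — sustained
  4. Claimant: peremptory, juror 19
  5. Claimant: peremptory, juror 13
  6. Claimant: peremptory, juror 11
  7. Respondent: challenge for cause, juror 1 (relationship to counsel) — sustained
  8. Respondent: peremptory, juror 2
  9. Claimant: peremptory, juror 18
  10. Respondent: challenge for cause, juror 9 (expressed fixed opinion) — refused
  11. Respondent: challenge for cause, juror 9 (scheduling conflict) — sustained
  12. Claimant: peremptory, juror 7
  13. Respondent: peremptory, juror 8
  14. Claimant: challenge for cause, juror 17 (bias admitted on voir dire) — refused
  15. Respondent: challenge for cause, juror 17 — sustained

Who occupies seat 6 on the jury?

Removed: #1, #2, #7, #8, #9, #10, #11, #13, #16, #17, #18, #19.
Seating in order: seats 1–6 → #3, #4, #5, #6, #12, #14; alternates → #15.
So seat 6 is #14.

14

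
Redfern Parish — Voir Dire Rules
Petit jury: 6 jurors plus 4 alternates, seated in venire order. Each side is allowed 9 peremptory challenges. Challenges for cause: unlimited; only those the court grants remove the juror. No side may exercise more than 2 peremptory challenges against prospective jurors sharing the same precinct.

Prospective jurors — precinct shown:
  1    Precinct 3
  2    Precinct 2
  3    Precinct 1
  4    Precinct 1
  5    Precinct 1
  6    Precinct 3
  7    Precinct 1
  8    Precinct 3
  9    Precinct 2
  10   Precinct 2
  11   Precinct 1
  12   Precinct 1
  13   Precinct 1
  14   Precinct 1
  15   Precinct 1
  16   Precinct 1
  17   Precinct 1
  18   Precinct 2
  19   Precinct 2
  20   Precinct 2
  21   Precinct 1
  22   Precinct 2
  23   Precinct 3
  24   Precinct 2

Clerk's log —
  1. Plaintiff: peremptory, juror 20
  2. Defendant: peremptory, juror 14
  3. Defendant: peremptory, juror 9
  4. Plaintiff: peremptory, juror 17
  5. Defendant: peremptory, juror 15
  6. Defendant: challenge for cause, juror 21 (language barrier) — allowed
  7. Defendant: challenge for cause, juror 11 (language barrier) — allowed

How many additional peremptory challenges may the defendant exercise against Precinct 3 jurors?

Defendant peremptories so far: #14, #9, #15 — 3 of 9 used, 6 left overall.
Against Precinct 3: none yet — per-precinct cap 2 leaves 2.
Binding limit: min(6, 2) = 2.

2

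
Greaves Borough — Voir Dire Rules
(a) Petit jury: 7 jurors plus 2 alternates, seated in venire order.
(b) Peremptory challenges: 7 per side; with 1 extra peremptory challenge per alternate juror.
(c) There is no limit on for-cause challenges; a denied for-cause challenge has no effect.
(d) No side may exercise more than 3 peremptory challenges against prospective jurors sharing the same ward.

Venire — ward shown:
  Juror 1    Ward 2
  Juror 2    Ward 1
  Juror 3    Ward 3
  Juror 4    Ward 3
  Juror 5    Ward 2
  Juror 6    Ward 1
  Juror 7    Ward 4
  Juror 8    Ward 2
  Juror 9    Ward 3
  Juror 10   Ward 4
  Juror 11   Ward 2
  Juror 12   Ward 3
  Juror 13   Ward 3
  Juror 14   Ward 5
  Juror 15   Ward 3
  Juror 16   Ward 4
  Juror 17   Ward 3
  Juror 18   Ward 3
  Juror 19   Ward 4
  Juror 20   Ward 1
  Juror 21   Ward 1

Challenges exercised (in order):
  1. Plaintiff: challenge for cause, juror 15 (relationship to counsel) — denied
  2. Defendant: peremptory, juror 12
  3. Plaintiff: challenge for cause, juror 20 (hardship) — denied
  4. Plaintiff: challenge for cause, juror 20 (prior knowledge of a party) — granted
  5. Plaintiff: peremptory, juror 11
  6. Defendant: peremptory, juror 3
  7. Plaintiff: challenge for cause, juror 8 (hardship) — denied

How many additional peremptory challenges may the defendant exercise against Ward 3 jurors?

1

Defendant peremptories so far: #12, #3 — 2 of 9 used, 7 left overall.
Against Ward 3: #12, #3 — 2 used; per-ward cap 3 leaves 1.
Binding limit: min(7, 1) = 1.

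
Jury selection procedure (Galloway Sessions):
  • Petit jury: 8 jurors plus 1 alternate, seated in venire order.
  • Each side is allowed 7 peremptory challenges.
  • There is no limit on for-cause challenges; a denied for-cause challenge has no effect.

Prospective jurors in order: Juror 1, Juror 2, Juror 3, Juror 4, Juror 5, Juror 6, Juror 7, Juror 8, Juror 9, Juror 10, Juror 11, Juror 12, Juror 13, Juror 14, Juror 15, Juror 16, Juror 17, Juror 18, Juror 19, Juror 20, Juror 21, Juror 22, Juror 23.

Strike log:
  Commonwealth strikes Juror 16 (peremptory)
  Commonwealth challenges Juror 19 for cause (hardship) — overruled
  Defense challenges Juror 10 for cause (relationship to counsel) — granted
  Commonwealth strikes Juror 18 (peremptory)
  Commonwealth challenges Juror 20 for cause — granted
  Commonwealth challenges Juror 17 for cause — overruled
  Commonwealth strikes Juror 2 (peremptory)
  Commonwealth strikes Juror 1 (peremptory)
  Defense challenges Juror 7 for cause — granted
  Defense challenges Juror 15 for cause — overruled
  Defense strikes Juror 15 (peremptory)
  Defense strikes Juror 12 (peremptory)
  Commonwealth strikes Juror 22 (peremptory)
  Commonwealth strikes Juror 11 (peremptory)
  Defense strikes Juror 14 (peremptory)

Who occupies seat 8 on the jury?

17

Removed: #1, #2, #7, #10, #11, #12, #14, #15, #16, #18, #20, #22. (#17, #19 stay — for-cause denied.)
Seating in order: seats 1–8 → #3, #4, #5, #6, #8, #9, #13, #17; alternates → #19.
So seat 8 is #17.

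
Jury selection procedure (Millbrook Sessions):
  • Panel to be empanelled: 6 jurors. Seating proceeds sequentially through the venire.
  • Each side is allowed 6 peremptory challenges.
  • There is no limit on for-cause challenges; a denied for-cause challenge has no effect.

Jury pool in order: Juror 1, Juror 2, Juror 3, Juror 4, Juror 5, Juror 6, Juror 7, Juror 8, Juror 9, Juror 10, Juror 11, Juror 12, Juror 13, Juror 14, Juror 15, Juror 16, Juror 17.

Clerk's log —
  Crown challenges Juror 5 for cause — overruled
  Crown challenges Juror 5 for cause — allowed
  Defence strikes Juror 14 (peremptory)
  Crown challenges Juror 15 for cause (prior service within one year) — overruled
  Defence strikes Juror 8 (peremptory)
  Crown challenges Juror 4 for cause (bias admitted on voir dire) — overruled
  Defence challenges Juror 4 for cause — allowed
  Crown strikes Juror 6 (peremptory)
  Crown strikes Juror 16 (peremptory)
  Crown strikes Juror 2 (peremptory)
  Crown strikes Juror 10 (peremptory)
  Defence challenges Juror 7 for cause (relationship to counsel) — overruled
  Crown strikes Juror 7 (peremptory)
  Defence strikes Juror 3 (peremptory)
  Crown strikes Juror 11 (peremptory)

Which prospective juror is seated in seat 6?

17

Removed: #2, #3, #4, #5, #6, #7, #8, #10, #11, #14, #16. (#15 stays — for-cause denied.)
Seating in order: seats 1–6 → #1, #9, #12, #13, #15, #17.
So seat 6 is #17.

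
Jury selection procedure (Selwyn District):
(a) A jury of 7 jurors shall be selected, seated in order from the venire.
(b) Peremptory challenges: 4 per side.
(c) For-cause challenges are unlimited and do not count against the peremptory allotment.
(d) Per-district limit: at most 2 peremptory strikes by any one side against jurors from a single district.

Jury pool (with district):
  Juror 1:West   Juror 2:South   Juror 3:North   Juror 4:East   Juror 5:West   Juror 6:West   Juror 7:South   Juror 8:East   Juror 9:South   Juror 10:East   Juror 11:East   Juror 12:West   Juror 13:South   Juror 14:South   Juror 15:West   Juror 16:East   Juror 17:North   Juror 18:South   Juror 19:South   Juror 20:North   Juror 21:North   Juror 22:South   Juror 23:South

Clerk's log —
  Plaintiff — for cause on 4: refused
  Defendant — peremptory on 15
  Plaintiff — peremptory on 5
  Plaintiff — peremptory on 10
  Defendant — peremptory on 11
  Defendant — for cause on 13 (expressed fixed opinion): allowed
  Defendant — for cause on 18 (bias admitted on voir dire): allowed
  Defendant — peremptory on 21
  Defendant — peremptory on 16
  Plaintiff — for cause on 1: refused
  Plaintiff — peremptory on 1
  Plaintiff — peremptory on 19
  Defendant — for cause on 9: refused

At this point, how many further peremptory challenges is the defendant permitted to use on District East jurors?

Defendant peremptories so far: #15, #11, #21, #16 — 4 of 4 used, 0 left overall.
Against District East: #11, #16 — 2 used; per-district cap 2 leaves 0.
Binding limit: min(0, 0) = 0.

0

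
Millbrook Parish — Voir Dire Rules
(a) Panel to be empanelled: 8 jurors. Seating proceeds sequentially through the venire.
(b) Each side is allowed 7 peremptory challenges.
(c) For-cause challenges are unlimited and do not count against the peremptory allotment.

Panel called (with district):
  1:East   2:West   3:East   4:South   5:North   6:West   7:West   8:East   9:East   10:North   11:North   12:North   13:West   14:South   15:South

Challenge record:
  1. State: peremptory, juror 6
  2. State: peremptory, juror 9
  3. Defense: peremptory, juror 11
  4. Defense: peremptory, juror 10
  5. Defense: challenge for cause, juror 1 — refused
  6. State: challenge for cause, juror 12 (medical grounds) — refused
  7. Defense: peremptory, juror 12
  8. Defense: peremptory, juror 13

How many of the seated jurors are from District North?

Removed: #6, #9, #10, #11, #12, #13.
Seated jurors 1–8: #1, #2, #3, #4, #5, #7, #8, #14.
Of those, in District North: #5 → 1.

1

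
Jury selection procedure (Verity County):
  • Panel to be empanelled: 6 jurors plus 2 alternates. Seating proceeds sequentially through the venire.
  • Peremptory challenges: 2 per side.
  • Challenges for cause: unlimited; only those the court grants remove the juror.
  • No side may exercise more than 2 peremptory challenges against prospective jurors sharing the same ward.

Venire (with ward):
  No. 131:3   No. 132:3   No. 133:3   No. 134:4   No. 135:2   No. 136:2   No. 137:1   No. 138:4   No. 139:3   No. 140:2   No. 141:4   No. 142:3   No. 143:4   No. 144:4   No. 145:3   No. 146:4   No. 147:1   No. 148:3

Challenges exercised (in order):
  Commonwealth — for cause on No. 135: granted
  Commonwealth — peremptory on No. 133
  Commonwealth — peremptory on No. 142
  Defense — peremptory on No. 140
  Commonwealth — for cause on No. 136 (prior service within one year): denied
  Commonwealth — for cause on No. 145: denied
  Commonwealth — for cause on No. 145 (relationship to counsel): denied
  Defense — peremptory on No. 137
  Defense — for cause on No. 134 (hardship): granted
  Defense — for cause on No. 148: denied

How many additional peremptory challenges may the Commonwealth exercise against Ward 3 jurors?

Commonwealth peremptories so far: #133, #142 — 2 of 2 used, 0 left overall.
Against Ward 3: #133, #142 — 2 used; per-ward cap 2 leaves 0.
Binding limit: min(0, 0) = 0.

0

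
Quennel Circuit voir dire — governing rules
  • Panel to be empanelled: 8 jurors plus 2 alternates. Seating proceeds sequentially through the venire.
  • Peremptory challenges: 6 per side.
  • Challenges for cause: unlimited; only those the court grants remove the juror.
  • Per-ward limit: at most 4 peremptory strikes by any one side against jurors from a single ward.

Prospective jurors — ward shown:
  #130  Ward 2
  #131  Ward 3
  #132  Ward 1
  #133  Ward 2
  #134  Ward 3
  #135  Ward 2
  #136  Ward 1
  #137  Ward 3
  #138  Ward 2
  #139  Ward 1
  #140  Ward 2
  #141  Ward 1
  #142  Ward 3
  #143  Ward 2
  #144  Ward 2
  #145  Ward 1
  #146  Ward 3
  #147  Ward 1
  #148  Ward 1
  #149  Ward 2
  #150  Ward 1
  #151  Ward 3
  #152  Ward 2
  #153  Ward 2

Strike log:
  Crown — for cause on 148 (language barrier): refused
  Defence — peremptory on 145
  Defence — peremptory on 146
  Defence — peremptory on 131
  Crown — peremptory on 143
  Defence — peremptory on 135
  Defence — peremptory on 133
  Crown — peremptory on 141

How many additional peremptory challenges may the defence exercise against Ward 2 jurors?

Defence peremptories so far: #145, #146, #131, #135, #133 — 5 of 6 used, 1 left overall.
Against Ward 2: #135, #133 — 2 used; per-ward cap 4 leaves 2.
Binding limit: min(1, 2) = 1.

1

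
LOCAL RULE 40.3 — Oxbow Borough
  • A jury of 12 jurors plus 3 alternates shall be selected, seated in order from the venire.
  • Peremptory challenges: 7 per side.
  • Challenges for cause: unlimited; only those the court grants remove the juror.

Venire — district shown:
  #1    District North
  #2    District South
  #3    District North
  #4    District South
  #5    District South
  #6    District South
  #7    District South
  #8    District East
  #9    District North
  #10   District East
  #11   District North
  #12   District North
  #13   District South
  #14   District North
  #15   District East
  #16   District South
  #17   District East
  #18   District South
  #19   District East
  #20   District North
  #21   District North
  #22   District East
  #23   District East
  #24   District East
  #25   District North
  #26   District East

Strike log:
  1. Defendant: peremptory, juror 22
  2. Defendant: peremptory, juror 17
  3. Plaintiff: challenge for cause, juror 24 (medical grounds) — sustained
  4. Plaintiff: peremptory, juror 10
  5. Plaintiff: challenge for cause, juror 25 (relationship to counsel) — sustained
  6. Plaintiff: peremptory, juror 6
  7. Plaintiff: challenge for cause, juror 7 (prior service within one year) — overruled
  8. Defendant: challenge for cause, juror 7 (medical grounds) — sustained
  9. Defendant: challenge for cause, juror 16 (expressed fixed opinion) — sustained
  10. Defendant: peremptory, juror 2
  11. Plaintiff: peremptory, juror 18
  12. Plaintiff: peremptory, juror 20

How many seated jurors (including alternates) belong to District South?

3

Removed: #2, #6, #7, #10, #16, #17, #18, #20, #22, #24, #25.
Seated (15 incl. alternates): #1, #3, #4, #5, #8, #9, #11, #12, #13, #14, #15, #19, #21, #23, #26.
Of those, in District South: #4, #5, #13 → 3.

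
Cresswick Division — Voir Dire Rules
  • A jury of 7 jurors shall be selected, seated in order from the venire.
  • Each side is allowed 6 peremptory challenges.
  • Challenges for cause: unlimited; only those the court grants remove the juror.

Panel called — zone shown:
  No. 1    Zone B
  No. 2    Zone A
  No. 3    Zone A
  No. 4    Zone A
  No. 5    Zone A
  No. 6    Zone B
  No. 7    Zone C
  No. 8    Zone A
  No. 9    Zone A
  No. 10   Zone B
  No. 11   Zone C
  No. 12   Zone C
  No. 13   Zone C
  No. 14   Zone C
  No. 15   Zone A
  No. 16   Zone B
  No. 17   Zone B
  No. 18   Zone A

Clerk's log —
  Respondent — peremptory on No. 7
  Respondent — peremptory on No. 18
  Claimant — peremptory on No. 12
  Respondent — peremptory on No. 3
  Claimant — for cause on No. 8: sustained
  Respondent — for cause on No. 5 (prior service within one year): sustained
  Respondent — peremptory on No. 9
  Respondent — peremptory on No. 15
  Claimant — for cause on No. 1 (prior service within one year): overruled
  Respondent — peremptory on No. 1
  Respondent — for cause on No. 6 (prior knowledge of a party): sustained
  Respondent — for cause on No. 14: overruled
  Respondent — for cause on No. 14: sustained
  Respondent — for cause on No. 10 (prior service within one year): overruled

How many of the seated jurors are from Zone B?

3

Removed: #1, #3, #5, #6, #7, #8, #9, #12, #14, #15, #18.
Seated jurors 1–7: #2, #4, #10, #11, #13, #16, #17.
Of those, in Zone B: #10, #16, #17 → 3.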